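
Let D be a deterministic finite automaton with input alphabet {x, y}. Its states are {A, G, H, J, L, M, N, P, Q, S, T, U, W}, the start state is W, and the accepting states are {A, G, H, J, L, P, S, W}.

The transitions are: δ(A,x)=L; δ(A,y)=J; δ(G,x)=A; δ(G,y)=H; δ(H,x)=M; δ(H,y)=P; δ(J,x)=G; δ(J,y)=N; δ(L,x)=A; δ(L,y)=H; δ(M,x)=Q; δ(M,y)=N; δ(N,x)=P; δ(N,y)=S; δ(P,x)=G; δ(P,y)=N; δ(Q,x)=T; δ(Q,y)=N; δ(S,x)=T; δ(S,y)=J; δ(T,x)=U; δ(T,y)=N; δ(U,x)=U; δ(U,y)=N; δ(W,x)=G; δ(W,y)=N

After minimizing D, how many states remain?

Every state is reachable, so we keep all 13.
P0 = {A,G,H,J,L,P,S,W} | {M,N,Q,T,U}.
Refine {A,G,H,J,L,P,S,W} on symbol x: members go to different blocks, giving {A,G,J,L,P,W} and {H,S}.
On input y, block {A,G,J,L,P,W} splits into {J,P,W} and {G,L} and {A}.
Split {M,N,Q,T,U} by δ(·,x) → {M,Q,T,U} and {N}.
No further refinement is possible. Final partition (6 blocks): {J,P,W} | {M,Q,T,U} | {H,S} | {G,L} | {A} | {N}.

6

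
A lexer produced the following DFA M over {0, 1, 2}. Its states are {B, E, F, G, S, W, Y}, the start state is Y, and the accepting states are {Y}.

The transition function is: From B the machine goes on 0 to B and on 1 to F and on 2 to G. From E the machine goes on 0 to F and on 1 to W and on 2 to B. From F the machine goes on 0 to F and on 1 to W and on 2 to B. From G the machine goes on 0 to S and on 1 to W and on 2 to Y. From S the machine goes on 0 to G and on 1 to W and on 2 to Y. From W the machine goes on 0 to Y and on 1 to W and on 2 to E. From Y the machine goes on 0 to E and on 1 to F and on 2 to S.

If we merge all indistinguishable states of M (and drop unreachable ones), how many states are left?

5

All states are reachable from the start state.
Start with accepting vs non-accepting: {Y} | {B,E,F,G,S,W}.
Split {B,E,F,G,S,W} by δ(·,0) → {B,E,F,G,S} and {W}.
On input 1, block {B,E,F,G,S} splits into {E,F,G,S} and {B}.
On input 2, block {E,F,G,S} splits into {G,S} and {E,F}.
No further refinement is possible. Final partition (5 blocks): {Y} | {G,S} | {W} | {B} | {E,F}.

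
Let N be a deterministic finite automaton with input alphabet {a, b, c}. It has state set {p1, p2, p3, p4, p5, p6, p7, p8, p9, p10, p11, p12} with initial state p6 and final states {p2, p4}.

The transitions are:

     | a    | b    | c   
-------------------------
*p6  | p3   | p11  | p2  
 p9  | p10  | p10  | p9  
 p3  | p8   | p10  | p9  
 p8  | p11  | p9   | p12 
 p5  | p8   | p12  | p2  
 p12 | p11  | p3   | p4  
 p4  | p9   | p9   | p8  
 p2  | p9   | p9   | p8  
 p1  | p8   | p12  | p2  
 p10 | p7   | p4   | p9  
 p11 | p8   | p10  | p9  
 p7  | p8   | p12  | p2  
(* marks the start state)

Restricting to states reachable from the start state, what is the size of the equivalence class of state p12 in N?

2

States {p1,p5} cannot be reached from the start state, so discard them.
Initial partition by acceptance: {p2,p4} | {p3,p6,p7,p8,p9,p10,p11,p12}.
Refine {p3,p6,p7,p8,p9,p10,p11,p12} on symbol b: members go to different blocks, giving {p3,p6,p7,p8,p9,p11,p12} and {p10}.
On input a, block {p3,p6,p7,p8,p9,p11,p12} splits into {p3,p6,p7,p8,p11,p12} and {p9}.
Split {p3,p6,p7,p8,p11,p12} by δ(·,b) → {p6,p7,p12} and {p3,p11} and {p8}.
Refine {p6,p7,p12} on symbol a: members go to different blocks, giving {p6,p12} and {p7}.
Stable partition: {p2,p4} | {p6,p12} | {p10} | {p9} | {p3,p11} | {p8} | {p7} — 7 equivalence classes.
State p12 belongs to the block {p6,p12}, which has 2 states.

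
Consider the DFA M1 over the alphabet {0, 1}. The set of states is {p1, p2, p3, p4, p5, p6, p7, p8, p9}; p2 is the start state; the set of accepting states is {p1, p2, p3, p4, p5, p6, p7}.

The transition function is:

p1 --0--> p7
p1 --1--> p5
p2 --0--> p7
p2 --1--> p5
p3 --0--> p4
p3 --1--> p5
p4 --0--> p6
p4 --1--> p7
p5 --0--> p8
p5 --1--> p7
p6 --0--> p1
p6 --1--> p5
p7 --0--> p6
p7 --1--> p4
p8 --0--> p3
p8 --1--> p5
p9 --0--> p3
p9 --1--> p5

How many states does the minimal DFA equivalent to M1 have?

5

First remove the unreachable states {p9}; 8 states remain.
Initial partition by acceptance: {p1,p2,p3,p4,p5,p6,p7} | {p8}.
Split {p1,p2,p3,p4,p5,p6,p7} by δ(·,0) → {p1,p2,p3,p4,p6,p7} and {p5}.
On input 1, block {p1,p2,p3,p4,p6,p7} splits into {p1,p2,p3,p6} and {p4,p7}.
Refine {p1,p2,p3,p6} on symbol 0: members go to different blocks, giving {p1,p2,p3} and {p6}.
No further refinement is possible. Final partition (5 blocks): {p1,p2,p3} | {p8} | {p5} | {p4,p7} | {p6}.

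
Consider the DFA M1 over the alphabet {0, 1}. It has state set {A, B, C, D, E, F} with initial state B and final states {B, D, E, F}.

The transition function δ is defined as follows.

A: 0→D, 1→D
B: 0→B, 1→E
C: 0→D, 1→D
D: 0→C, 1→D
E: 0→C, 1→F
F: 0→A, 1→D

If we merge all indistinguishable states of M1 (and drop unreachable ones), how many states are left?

P0 = {B,D,E,F} | {A,C}.
Split {B,D,E,F} by δ(·,0) → {D,E,F} and {B}.
No further refinement is possible. Final partition (3 blocks): {D,E,F} | {A,C} | {B}.

3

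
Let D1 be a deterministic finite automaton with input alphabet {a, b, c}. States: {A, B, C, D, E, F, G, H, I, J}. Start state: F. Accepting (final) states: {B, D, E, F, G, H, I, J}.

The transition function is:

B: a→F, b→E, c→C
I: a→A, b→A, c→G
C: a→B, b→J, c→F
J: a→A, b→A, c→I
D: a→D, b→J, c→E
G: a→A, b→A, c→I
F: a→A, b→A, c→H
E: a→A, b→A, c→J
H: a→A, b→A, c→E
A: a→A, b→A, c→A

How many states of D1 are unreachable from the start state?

3

No path from F leads to B, C, D; the other 7 states are all reachable.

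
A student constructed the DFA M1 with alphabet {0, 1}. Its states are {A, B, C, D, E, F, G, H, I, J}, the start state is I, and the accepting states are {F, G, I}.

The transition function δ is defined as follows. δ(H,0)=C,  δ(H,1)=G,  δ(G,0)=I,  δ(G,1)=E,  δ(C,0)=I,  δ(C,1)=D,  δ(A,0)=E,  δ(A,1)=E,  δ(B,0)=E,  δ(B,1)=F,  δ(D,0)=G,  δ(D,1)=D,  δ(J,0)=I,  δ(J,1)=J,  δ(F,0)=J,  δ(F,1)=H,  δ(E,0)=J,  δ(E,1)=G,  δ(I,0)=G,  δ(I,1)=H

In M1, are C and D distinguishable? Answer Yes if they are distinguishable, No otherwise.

Reachable states from the start: {C,D,E,G,H,I,J}. Unreachable: {A,B,F} — drop them.
Initial partition by acceptance: {G,I} | {C,D,E,H,J}.
On input 0, block {C,D,E,H,J} splits into {C,D,J} and {E,H}.
The partition is now stable with 3 blocks: {G,I} | {C,D,J} | {E,H}.
C and D lie in the same block of the stable partition, so they are equivalent — no string distinguishes them.

No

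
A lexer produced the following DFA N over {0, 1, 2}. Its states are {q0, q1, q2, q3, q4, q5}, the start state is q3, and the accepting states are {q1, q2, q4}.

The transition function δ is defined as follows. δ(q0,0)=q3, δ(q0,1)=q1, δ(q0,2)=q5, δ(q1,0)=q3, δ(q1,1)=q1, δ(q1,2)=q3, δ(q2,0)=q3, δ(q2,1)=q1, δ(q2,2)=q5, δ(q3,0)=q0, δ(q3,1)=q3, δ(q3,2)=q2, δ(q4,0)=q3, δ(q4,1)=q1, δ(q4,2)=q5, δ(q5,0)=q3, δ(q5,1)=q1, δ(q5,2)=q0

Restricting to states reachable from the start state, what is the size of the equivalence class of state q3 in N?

1

First remove the unreachable states {q4}; 5 states remain.
P0 = {q1,q2} | {q0,q3,q5}.
On input 1, block {q0,q3,q5} splits into {q0,q5} and {q3}.
Split {q1,q2} by δ(·,2) → {q1} and {q2}.
Stable partition: {q1} | {q0,q5} | {q3} | {q2} — 4 equivalence classes.
State q3 belongs to the block {q3}, which has 1 states.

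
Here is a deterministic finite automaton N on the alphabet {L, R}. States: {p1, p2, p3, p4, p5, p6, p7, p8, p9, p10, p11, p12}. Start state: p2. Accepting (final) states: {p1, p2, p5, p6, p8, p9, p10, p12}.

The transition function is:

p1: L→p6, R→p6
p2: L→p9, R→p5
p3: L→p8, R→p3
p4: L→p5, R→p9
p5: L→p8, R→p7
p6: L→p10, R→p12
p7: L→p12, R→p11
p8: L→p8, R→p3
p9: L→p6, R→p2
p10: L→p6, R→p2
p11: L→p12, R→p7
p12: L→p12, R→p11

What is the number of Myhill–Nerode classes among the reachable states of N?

4

Reachable states from the start: {p2,p3,p5,p6,p7,p8,p9,p10,p11,p12}. Unreachable: {p1,p4} — drop them.
P0 = {p2,p5,p6,p8,p9,p10,p12} | {p3,p7,p11}.
Refine {p2,p5,p6,p8,p9,p10,p12} on symbol R: members go to different blocks, giving {p2,p6,p9,p10} and {p5,p8,p12}.
Split {p2,p6,p9,p10} by δ(·,R) → {p2,p6} and {p9,p10}.
Stable partition: {p2,p6} | {p3,p7,p11} | {p5,p8,p12} | {p9,p10} — 4 equivalence classes.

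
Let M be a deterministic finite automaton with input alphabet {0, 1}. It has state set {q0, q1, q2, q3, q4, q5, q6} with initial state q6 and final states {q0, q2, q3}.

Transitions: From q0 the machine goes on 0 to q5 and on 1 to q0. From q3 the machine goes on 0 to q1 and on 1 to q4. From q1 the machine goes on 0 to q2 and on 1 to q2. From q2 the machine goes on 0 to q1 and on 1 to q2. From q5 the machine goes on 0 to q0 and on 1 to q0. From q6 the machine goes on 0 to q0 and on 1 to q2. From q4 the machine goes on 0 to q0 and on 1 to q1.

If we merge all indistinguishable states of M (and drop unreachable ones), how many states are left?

Reachable states from the start: {q0,q1,q2,q5,q6}. Unreachable: {q3,q4} — drop them.
Start with accepting vs non-accepting: {q0,q2} | {q1,q5,q6}.
No further refinement is possible. Final partition (2 blocks): {q0,q2} | {q1,q5,q6}.

2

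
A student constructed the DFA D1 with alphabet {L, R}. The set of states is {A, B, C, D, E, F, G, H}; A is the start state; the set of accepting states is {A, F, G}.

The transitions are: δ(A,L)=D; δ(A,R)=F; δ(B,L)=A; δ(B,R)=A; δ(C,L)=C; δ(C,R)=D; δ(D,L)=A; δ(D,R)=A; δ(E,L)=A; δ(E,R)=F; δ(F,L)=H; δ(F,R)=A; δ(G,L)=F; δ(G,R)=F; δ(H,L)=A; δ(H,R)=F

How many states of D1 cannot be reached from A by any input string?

4

Starting at A and following transitions, the reachable set is {A, D, F, H}. That leaves B, C, E, G unreachable — 4 in total.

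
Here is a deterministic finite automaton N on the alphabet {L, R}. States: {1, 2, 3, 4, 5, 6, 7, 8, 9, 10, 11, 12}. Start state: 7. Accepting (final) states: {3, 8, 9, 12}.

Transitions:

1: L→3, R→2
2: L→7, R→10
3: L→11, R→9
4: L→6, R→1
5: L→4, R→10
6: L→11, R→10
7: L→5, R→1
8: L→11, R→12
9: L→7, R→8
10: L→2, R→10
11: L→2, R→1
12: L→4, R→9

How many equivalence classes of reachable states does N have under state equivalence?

Every state is reachable, so we keep all 12.
Initial partition by acceptance: {3,8,9,12} | {1,2,4,5,6,7,10,11}.
Refine {1,2,4,5,6,7,10,11} on symbol L: members go to different blocks, giving {2,4,5,6,7,10,11} and {1}.
Split {2,4,5,6,7,10,11} by δ(·,R) → {2,5,6,10} and {4,7,11}.
Split {2,5,6,10} by δ(·,L) → {2,5,6} and {10}.
Stable partition: {3,8,9,12} | {2,5,6} | {1} | {4,7,11} | {10} — 5 equivalence classes.

5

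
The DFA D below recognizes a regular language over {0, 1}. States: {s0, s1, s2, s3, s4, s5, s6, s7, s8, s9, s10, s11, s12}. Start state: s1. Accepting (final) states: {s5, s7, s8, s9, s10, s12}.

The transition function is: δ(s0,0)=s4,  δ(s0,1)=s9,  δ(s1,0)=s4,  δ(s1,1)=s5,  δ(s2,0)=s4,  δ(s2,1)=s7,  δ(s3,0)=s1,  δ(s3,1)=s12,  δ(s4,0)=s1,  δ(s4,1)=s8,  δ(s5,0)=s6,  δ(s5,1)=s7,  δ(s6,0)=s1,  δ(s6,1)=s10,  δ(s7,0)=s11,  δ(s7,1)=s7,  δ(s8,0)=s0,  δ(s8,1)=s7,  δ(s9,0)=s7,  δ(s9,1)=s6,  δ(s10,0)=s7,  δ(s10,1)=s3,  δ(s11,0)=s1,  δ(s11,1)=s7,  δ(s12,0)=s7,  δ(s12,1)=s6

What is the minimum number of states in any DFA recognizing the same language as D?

6

Reachable states from the start: {s0,s1,s3,s4,s5,s6,s7,s8,s9,s10,s11,s12}. Unreachable: {s2} — drop them.
Initial partition by acceptance: {s5,s7,s8,s9,s10,s12} | {s0,s1,s3,s4,s6,s11}.
Refine {s5,s7,s8,s9,s10,s12} on symbol 0: members go to different blocks, giving {s5,s7,s8} and {s9,s10,s12}.
Refine {s0,s1,s3,s4,s6,s11} on symbol 1: members go to different blocks, giving {s0,s3,s6} and {s1,s4,s11}.
Refine {s5,s7,s8} on symbol 0: members go to different blocks, giving {s5,s8} and {s7}.
Split {s1,s4,s11} by δ(·,1) → {s1,s4} and {s11}.
No further refinement is possible. Final partition (6 blocks): {s5,s8} | {s0,s3,s6} | {s9,s10,s12} | {s1,s4} | {s7} | {s11}.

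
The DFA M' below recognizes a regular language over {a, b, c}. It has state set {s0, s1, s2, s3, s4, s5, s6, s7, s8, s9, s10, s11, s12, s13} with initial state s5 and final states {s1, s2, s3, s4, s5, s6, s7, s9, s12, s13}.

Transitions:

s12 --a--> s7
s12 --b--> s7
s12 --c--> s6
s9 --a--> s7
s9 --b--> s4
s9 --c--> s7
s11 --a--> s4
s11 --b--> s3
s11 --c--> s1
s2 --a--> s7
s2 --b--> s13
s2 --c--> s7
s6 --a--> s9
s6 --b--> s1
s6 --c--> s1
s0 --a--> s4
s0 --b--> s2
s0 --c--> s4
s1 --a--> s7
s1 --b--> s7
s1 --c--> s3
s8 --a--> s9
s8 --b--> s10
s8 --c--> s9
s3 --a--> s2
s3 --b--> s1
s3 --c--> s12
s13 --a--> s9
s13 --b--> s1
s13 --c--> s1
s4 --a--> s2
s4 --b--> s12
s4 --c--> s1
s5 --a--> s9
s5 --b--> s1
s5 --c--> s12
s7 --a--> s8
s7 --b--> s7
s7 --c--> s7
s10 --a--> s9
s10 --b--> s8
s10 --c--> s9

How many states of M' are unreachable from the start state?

Starting at s5 and following transitions, the reachable set is {s1, s2, s3, s4, s5, s6, s7, s8, s9, s10, s12, s13}. That leaves s0, s11 unreachable — 2 in total.

2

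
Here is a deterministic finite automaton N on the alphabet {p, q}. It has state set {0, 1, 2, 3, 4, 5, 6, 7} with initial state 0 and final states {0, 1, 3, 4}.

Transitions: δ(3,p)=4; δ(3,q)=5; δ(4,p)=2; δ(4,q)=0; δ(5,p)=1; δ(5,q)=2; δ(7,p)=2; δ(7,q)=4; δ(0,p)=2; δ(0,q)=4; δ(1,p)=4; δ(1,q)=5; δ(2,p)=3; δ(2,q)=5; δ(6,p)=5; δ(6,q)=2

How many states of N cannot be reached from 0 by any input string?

2

BFS from 0 reaches {0, 1, 2, 3, 4, 5}; the 2 state(s) 6, 7 are never visited.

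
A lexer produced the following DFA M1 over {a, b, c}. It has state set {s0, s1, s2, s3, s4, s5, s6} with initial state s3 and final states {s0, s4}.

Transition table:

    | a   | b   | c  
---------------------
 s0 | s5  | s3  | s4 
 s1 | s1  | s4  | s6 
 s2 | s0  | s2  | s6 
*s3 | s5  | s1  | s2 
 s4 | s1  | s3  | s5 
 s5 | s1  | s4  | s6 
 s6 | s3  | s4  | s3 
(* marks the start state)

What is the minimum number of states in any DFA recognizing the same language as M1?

6

Initial partition by acceptance: {s0,s4} | {s1,s2,s3,s5,s6}.
Refine {s0,s4} on symbol c: members go to different blocks, giving {s0} and {s4}.
On input a, block {s1,s2,s3,s5,s6} splits into {s1,s3,s5,s6} and {s2}.
Refine {s1,s3,s5,s6} on symbol b: members go to different blocks, giving {s1,s5,s6} and {s3}.
Split {s1,s5,s6} by δ(·,a) → {s1,s5} and {s6}.
Stable partition: {s0} | {s1,s5} | {s4} | {s2} | {s3} | {s6} — 6 equivalence classes.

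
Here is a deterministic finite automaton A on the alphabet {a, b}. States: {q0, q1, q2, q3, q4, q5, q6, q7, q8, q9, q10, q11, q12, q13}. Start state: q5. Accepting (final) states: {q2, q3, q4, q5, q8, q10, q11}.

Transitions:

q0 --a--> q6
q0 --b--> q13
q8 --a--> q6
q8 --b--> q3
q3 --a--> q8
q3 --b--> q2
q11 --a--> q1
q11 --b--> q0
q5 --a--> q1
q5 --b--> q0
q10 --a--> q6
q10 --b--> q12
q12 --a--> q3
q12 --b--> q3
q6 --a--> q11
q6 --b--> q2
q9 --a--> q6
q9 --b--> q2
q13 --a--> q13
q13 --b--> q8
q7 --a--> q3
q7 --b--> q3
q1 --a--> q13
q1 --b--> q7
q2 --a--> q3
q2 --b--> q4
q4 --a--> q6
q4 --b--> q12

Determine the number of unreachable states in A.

2

No path from q5 leads to q9, q10; the other 12 states are all reachable.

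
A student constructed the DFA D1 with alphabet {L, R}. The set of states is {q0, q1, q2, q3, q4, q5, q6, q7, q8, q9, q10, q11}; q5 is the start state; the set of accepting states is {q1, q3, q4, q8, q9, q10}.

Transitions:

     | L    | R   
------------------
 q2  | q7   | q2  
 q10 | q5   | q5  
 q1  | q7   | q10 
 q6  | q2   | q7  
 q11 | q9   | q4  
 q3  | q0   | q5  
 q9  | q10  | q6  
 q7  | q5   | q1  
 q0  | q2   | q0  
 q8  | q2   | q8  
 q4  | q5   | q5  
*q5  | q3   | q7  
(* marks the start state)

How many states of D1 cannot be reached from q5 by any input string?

No path from q5 leads to q4, q6, q8, q9, q11; the other 7 states are all reachable.

5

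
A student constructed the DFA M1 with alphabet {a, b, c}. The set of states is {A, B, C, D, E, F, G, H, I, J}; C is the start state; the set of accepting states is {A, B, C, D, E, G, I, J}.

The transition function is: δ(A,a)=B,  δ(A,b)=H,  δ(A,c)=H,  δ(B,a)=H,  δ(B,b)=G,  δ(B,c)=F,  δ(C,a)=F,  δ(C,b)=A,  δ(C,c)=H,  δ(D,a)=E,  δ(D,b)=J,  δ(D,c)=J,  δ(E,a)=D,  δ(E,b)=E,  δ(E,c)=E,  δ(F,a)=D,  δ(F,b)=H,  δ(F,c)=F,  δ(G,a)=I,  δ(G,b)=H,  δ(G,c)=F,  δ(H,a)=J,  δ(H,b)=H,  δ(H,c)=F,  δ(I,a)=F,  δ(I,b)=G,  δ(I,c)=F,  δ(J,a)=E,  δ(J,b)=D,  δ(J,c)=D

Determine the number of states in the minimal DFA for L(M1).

4

Every state is reachable, so we keep all 10.
Start with accepting vs non-accepting: {A,B,C,D,E,G,I,J} | {F,H}.
Split {A,B,C,D,E,G,I,J} by δ(·,a) → {A,D,E,G,J} and {B,C,I}.
On input a, block {A,D,E,G,J} splits into {D,E,J} and {A,G}.
No further refinement is possible. Final partition (4 blocks): {D,E,J} | {F,H} | {B,C,I} | {A,G}.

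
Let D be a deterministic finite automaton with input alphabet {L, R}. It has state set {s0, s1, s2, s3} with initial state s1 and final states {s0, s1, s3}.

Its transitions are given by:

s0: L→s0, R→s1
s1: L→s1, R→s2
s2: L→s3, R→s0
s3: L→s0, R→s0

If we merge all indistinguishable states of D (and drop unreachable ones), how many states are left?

4

Every state is reachable, so we keep all 4.
P0 = {s0,s1,s3} | {s2}.
Refine {s0,s1,s3} on symbol R: members go to different blocks, giving {s0,s3} and {s1}.
Split {s0,s3} by δ(·,R) → {s0} and {s3}.
The partition is now stable with 4 blocks: {s0} | {s2} | {s1} | {s3}.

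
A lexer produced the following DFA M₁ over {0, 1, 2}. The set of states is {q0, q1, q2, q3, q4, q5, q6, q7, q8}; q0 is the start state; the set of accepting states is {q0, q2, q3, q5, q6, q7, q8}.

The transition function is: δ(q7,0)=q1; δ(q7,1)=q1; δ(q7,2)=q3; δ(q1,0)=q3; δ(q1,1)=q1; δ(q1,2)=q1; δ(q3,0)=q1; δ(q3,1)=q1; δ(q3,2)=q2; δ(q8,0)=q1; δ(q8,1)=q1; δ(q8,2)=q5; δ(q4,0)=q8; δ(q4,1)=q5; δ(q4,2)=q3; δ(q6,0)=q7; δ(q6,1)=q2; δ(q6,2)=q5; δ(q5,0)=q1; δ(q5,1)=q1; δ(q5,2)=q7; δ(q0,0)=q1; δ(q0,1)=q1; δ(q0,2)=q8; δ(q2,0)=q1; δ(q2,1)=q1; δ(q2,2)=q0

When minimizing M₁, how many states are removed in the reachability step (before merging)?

No path from q0 leads to q4, q6; the other 7 states are all reachable.

2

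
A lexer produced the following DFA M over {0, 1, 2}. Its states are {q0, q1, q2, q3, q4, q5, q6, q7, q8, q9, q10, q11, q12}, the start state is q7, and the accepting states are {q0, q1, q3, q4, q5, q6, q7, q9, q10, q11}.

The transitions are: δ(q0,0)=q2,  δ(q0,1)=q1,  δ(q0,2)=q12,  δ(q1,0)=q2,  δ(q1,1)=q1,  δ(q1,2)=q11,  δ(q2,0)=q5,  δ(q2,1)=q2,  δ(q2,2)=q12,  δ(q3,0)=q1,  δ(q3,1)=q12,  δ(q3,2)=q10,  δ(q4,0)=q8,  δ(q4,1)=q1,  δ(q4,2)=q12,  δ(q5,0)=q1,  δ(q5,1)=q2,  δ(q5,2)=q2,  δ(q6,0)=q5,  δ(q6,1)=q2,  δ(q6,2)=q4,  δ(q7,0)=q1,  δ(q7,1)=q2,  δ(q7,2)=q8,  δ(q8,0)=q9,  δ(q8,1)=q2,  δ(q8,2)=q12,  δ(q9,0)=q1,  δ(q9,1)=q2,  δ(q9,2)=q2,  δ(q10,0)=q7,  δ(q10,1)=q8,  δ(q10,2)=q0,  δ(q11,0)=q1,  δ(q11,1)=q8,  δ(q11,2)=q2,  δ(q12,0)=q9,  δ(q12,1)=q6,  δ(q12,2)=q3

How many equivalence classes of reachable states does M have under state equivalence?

All states are reachable from the start state.
P0 = {q0,q1,q3,q4,q5,q6,q7,q9,q10,q11} | {q2,q8,q12}.
Refine {q0,q1,q3,q4,q5,q6,q7,q9,q10,q11} on symbol 0: members go to different blocks, giving {q3,q5,q6,q7,q9,q10,q11} and {q0,q1,q4}.
Split {q3,q5,q6,q7,q9,q10,q11} by δ(·,0) → {q3,q5,q7,q9,q11} and {q6,q10}.
On input 2, block {q3,q5,q7,q9,q11} splits into {q5,q7,q9,q11} and {q3}.
Refine {q2,q8,q12} on symbol 1: members go to different blocks, giving {q2,q8} and {q12}.
Refine {q0,q1,q4} on symbol 2: members go to different blocks, giving {q0,q4} and {q1}.
No further refinement is possible. Final partition (7 blocks): {q5,q7,q9,q11} | {q2,q8} | {q0,q4} | {q6,q10} | {q3} | {q12} | {q1}.

7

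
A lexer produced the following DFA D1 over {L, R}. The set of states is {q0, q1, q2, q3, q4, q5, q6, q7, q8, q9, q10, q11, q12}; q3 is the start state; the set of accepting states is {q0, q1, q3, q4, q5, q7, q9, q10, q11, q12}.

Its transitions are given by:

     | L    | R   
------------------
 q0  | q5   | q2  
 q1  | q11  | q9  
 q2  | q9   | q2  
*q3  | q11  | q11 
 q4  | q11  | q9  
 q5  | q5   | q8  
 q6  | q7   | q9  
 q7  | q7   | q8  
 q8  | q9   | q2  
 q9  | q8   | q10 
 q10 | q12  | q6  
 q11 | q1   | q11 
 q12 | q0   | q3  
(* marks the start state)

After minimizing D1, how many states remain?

9

States {q4} cannot be reached from the start state, so discard them.
P0 = {q0,q1,q3,q5,q7,q9,q10,q11,q12} | {q2,q6,q8}.
On input L, block {q0,q1,q3,q5,q7,q9,q10,q11,q12} splits into {q0,q1,q3,q5,q7,q10,q11,q12} and {q9}.
Refine {q0,q1,q3,q5,q7,q10,q11,q12} on symbol R: members go to different blocks, giving {q0,q5,q7,q10} and {q3,q11,q12} and {q1}.
On input L, block {q0,q5,q7,q10} splits into {q0,q5,q7} and {q10}.
Split {q2,q6,q8} by δ(·,L) → {q2,q8} and {q6}.
Split {q3,q11,q12} by δ(·,L) → {q3} and {q11} and {q12}.
The partition is now stable with 9 blocks: {q0,q5,q7} | {q2,q8} | {q9} | {q3} | {q1} | {q10} | {q6} | {q11} | {q12}.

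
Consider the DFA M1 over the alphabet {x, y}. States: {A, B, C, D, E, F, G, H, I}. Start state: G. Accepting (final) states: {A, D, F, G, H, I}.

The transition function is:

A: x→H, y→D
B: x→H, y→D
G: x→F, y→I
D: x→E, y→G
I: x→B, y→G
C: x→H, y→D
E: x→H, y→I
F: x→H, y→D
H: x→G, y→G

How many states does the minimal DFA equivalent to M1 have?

5

Reachable states from the start: {B,D,E,F,G,H,I}. Unreachable: {A,C} — drop them.
P0 = {D,F,G,H,I} | {B,E}.
Split {D,F,G,H,I} by δ(·,x) → {F,G,H} and {D,I}.
Split {F,G,H} by δ(·,y) → {F,G} and {H}.
Refine {F,G} on symbol x: members go to different blocks, giving {F} and {G}.
Stable partition: {F} | {B,E} | {D,I} | {H} | {G} — 5 equivalence classes.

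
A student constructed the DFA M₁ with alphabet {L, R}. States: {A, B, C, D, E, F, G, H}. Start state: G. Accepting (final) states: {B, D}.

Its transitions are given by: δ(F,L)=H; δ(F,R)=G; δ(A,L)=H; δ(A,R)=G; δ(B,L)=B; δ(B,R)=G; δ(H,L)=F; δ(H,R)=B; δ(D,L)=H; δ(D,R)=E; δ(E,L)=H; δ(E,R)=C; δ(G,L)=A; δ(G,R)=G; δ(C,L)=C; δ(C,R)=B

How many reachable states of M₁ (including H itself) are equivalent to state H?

1

States {C,D,E} cannot be reached from the start state, so discard them.
Start with accepting vs non-accepting: {B} | {A,F,G,H}.
Split {A,F,G,H} by δ(·,R) → {A,F,G} and {H}.
On input L, block {A,F,G} splits into {A,F} and {G}.
No further refinement is possible. Final partition (4 blocks): {B} | {A,F} | {H} | {G}.
State H belongs to the block {H}, which has 1 states.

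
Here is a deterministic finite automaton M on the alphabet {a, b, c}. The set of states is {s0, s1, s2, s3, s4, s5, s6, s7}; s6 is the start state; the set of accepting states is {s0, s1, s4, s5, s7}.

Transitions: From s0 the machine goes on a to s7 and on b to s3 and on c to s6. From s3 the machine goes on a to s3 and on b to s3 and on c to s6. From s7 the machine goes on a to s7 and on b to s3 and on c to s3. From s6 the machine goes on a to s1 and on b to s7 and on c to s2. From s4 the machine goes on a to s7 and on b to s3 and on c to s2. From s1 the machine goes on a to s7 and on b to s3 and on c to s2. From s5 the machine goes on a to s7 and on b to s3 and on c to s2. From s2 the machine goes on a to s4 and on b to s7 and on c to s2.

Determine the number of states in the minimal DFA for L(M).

4

Reachable states from the start: {s1,s2,s3,s4,s6,s7}. Unreachable: {s0,s5} — drop them.
P0 = {s1,s4,s7} | {s2,s3,s6}.
Split {s2,s3,s6} by δ(·,a) → {s2,s6} and {s3}.
Split {s1,s4,s7} by δ(·,c) → {s1,s4} and {s7}.
The partition is now stable with 4 blocks: {s1,s4} | {s2,s6} | {s3} | {s7}.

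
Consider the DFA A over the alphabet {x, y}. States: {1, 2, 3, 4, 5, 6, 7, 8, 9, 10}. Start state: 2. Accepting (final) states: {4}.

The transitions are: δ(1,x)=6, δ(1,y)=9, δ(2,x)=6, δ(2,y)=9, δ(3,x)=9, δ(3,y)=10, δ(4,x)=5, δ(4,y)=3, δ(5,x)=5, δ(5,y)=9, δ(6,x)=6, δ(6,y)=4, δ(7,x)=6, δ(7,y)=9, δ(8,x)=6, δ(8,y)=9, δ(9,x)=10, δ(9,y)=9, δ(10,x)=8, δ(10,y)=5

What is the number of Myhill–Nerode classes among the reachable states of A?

Reachable states from the start: {2,3,4,5,6,8,9,10}. Unreachable: {1,7} — drop them.
Initial partition by acceptance: {4} | {2,3,5,6,8,9,10}.
Split {2,3,5,6,8,9,10} by δ(·,y) → {2,3,5,8,9,10} and {6}.
Split {2,3,5,8,9,10} by δ(·,x) → {3,5,9,10} and {2,8}.
Split {3,5,9,10} by δ(·,x) → {3,5,9} and {10}.
Refine {3,5,9} on symbol x: members go to different blocks, giving {3,5} and {9}.
Split {3,5} by δ(·,x) → {3} and {5}.
No further refinement is possible. Final partition (7 blocks): {4} | {3} | {6} | {2,8} | {10} | {9} | {5}.

7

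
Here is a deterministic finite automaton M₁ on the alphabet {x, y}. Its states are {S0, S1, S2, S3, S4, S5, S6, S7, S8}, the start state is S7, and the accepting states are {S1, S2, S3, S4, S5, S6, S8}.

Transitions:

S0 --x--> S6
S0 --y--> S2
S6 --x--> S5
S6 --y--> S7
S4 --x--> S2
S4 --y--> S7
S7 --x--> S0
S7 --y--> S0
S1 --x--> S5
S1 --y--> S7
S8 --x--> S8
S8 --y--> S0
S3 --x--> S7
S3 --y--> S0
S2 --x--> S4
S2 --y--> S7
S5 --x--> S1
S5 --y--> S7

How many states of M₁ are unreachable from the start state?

BFS from S7 reaches {S0, S1, S2, S4, S5, S6, S7}; the 2 state(s) S3, S8 are never visited.

2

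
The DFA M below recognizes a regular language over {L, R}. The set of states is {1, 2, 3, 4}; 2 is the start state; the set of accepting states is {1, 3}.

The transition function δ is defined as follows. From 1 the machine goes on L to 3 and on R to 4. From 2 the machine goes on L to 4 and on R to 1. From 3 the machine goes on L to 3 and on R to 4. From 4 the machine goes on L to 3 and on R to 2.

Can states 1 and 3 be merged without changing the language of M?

Yes

Initial partition by acceptance: {1,3} | {2,4}.
Refine {2,4} on symbol L: members go to different blocks, giving {2} and {4}.
No further refinement is possible. Final partition (3 blocks): {1,3} | {2} | {4}.
1 and 3 lie in the same block of the stable partition, so they are equivalent — no string distinguishes them.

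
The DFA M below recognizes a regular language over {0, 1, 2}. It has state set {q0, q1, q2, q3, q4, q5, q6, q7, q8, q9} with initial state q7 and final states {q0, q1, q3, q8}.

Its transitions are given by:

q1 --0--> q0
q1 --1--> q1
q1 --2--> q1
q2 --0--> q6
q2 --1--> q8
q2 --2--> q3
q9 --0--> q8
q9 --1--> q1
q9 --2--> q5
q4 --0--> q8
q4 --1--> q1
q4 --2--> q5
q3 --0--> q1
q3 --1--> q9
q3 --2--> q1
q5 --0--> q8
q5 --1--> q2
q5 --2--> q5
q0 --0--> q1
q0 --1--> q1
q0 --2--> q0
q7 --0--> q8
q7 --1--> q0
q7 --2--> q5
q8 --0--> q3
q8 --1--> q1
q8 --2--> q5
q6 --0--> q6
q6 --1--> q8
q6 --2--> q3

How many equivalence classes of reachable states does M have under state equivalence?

6

First remove the unreachable states {q4}; 9 states remain.
P0 = {q0,q1,q3,q8} | {q2,q5,q6,q7,q9}.
Refine {q0,q1,q3,q8} on symbol 1: members go to different blocks, giving {q0,q1,q8} and {q3}.
Split {q0,q1,q8} by δ(·,0) → {q0,q1} and {q8}.
Split {q2,q5,q6,q7,q9} by δ(·,0) → {q5,q7,q9} and {q2,q6}.
Refine {q5,q7,q9} on symbol 1: members go to different blocks, giving {q7,q9} and {q5}.
The partition is now stable with 6 blocks: {q0,q1} | {q7,q9} | {q3} | {q8} | {q2,q6} | {q5}.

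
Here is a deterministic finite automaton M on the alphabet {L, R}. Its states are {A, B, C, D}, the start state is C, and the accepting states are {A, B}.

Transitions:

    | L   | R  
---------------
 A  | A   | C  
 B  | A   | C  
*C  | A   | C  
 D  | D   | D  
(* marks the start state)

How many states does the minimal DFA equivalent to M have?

2

States {B,D} cannot be reached from the start state, so discard them.
Initial partition by acceptance: {A} | {C}.
Stable partition: {A} | {C} — 2 equivalence classes.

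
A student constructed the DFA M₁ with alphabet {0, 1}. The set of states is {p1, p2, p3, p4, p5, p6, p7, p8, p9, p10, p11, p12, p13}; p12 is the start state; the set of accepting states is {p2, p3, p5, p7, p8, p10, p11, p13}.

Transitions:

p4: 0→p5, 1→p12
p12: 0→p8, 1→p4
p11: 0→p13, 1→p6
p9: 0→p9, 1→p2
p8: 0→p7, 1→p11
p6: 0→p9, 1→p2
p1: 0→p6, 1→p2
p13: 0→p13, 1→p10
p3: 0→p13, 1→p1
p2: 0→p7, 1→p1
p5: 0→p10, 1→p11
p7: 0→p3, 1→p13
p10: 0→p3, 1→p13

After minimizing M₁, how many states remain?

7

Every state is reachable, so we keep all 13.
P0 = {p2,p3,p5,p7,p8,p10,p11,p13} | {p1,p4,p6,p9,p12}.
Split {p2,p3,p5,p7,p8,p10,p11,p13} by δ(·,1) → {p5,p7,p8,p10,p13} and {p2,p3,p11}.
Refine {p5,p7,p8,p10,p13} on symbol 0: members go to different blocks, giving {p5,p8,p13} and {p7,p10}.
Refine {p5,p8,p13} on symbol 0: members go to different blocks, giving {p5,p8} and {p13}.
Split {p1,p4,p6,p9,p12} by δ(·,0) → {p1,p6,p9} and {p4,p12}.
Split {p2,p3,p11} by δ(·,0) → {p3,p11} and {p2}.
Stable partition: {p5,p8} | {p1,p6,p9} | {p3,p11} | {p7,p10} | {p13} | {p4,p12} | {p2} — 7 equivalence classes.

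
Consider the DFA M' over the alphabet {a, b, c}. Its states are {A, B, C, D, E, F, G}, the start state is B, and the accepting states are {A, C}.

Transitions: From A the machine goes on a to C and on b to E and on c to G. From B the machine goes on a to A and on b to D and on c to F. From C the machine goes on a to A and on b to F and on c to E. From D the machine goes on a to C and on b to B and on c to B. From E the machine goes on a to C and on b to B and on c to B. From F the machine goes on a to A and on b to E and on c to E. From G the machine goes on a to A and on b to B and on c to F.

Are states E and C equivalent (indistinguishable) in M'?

P0 = {A,C} | {B,D,E,F,G}.
The partition is now stable with 2 blocks: {A,C} | {B,D,E,F,G}.
E and C end up in different blocks, so they are distinguishable. For instance, the string 'ε' is accepted from only C.

No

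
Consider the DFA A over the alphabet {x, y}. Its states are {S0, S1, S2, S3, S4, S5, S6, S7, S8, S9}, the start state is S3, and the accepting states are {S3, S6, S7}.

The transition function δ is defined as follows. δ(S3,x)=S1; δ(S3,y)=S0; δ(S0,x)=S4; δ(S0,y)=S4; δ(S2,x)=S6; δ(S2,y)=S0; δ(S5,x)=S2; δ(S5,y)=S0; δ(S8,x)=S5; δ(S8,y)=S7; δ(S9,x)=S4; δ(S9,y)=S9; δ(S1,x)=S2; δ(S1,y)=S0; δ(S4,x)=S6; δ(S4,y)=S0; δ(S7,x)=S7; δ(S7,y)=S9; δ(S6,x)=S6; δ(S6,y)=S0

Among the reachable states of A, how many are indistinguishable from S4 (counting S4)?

Reachable states from the start: {S0,S1,S2,S3,S4,S6}. Unreachable: {S5,S7,S8,S9} — drop them.
P0 = {S3,S6} | {S0,S1,S2,S4}.
On input x, block {S3,S6} splits into {S3} and {S6}.
On input x, block {S0,S1,S2,S4} splits into {S0,S1} and {S2,S4}.
On input y, block {S0,S1} splits into {S0} and {S1}.
No further refinement is possible. Final partition (5 blocks): {S3} | {S0} | {S6} | {S2,S4} | {S1}.
The equivalence class containing S4 is {S2,S4}, of size 2.

2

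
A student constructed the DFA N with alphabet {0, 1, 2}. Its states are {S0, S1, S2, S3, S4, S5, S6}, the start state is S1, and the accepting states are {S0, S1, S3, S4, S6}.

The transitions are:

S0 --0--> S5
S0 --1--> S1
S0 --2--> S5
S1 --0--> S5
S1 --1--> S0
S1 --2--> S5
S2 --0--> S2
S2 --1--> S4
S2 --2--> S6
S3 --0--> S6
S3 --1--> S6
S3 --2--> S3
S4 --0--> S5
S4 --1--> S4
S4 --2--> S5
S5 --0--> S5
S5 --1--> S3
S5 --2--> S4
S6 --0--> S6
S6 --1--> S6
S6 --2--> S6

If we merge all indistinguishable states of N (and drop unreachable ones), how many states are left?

Reachable states from the start: {S0,S1,S3,S4,S5,S6}. Unreachable: {S2} — drop them.
Start with accepting vs non-accepting: {S0,S1,S3,S4,S6} | {S5}.
On input 0, block {S0,S1,S3,S4,S6} splits into {S0,S1,S4} and {S3,S6}.
Stable partition: {S0,S1,S4} | {S5} | {S3,S6} — 3 equivalence classes.

3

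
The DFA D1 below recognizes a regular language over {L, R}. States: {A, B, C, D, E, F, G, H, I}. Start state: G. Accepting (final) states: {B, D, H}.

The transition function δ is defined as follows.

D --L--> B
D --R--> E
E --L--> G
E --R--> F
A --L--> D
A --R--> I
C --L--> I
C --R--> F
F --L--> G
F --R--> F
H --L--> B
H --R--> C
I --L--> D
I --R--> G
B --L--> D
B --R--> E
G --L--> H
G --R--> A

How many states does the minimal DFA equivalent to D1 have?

3

All states are reachable from the start state.
P0 = {B,D,H} | {A,C,E,F,G,I}.
Refine {A,C,E,F,G,I} on symbol L: members go to different blocks, giving {A,G,I} and {C,E,F}.
No further refinement is possible. Final partition (3 blocks): {B,D,H} | {A,G,I} | {C,E,F}.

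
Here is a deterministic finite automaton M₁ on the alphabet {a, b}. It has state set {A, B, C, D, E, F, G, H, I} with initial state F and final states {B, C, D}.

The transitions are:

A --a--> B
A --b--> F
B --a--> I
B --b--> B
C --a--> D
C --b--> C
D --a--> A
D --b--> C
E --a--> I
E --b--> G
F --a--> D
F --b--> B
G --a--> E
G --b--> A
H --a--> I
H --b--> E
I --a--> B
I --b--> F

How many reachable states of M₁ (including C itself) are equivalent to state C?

States {E,G,H} cannot be reached from the start state, so discard them.
Start with accepting vs non-accepting: {B,C,D} | {A,F,I}.
Refine {B,C,D} on symbol a: members go to different blocks, giving {B,D} and {C}.
Refine {B,D} on symbol b: members go to different blocks, giving {B} and {D}.
Split {A,F,I} by δ(·,a) → {A,I} and {F}.
No further refinement is possible. Final partition (5 blocks): {B} | {A,I} | {C} | {D} | {F}.
State C belongs to the block {C}, which has 1 states.

1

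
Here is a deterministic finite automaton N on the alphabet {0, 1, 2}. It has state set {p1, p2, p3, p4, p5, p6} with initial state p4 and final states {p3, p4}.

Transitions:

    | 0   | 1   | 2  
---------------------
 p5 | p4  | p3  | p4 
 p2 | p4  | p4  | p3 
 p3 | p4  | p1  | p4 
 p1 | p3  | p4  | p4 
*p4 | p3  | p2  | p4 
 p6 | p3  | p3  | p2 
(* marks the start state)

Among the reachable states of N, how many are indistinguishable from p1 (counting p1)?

First remove the unreachable states {p5,p6}; 4 states remain.
Start with accepting vs non-accepting: {p3,p4} | {p1,p2}.
No further refinement is possible. Final partition (2 blocks): {p3,p4} | {p1,p2}.
State p1 belongs to the block {p1,p2}, which has 2 states.

2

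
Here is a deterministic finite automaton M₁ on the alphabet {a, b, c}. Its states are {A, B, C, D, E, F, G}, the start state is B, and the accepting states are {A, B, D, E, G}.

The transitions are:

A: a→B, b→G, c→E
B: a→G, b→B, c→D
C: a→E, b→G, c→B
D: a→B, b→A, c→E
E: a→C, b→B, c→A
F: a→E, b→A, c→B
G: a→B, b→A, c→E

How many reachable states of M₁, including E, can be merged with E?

1

States {F} cannot be reached from the start state, so discard them.
P0 = {A,B,D,E,G} | {C}.
Refine {A,B,D,E,G} on symbol a: members go to different blocks, giving {A,B,D,G} and {E}.
Split {A,B,D,G} by δ(·,c) → {A,D,G} and {B}.
No further refinement is possible. Final partition (4 blocks): {A,D,G} | {C} | {E} | {B}.
State E belongs to the block {E}, which has 1 states.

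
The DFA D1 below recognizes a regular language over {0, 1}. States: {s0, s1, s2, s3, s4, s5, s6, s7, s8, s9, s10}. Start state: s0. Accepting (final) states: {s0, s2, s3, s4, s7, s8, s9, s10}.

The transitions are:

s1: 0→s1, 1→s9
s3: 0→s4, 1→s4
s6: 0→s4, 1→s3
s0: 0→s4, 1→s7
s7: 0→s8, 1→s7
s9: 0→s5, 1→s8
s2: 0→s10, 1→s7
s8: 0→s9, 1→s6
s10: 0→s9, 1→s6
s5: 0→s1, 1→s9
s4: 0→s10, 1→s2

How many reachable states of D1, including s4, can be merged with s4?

3

Start with accepting vs non-accepting: {s0,s2,s3,s4,s7,s8,s9,s10} | {s1,s5,s6}.
Refine {s0,s2,s3,s4,s7,s8,s9,s10} on symbol 0: members go to different blocks, giving {s0,s2,s3,s4,s7,s8,s10} and {s9}.
Refine {s0,s2,s3,s4,s7,s8,s10} on symbol 0: members go to different blocks, giving {s0,s2,s3,s4,s7} and {s8,s10}.
On input 0, block {s0,s2,s3,s4,s7} splits into {s2,s4,s7} and {s0,s3}.
On input 0, block {s1,s5,s6} splits into {s1,s5} and {s6}.
The partition is now stable with 6 blocks: {s2,s4,s7} | {s1,s5} | {s9} | {s8,s10} | {s0,s3} | {s6}.
State s4 belongs to the block {s2,s4,s7}, which has 3 states.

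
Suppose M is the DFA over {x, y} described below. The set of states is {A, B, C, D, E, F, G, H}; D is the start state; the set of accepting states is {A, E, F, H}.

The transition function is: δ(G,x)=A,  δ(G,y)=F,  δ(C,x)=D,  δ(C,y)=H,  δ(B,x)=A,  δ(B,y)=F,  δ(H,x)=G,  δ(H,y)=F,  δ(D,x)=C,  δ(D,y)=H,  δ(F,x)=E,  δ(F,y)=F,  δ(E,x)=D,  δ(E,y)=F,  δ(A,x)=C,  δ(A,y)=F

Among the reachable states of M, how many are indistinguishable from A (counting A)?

Reachable states from the start: {A,C,D,E,F,G,H}. Unreachable: {B} — drop them.
P0 = {A,E,F,H} | {C,D,G}.
Split {A,E,F,H} by δ(·,x) → {A,E,H} and {F}.
On input x, block {C,D,G} splits into {C,D} and {G}.
Refine {A,E,H} on symbol x: members go to different blocks, giving {A,E} and {H}.
Stable partition: {A,E} | {C,D} | {F} | {G} | {H} — 5 equivalence classes.
State A belongs to the block {A,E}, which has 2 states.

2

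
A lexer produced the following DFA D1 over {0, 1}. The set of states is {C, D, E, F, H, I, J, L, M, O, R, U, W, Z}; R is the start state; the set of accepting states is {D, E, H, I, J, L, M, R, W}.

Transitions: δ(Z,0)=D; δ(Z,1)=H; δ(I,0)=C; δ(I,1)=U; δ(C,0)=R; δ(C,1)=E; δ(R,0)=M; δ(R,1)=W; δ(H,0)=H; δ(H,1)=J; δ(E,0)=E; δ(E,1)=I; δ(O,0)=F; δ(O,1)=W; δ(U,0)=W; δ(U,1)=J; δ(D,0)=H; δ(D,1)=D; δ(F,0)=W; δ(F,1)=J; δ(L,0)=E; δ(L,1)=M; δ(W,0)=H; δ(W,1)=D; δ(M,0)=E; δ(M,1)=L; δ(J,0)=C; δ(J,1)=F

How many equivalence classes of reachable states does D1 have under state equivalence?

Reachable states from the start: {C,D,E,F,H,I,J,L,M,R,U,W}. Unreachable: {O,Z} — drop them.
P0 = {D,E,H,I,J,L,M,R,W} | {C,F,U}.
Refine {D,E,H,I,J,L,M,R,W} on symbol 0: members go to different blocks, giving {D,E,H,L,M,R,W} and {I,J}.
On input 1, block {D,E,H,L,M,R,W} splits into {D,L,M,R,W} and {E,H}.
Split {D,L,M,R,W} by δ(·,0) → {D,L,M,W} and {R}.
Refine {C,F,U} on symbol 0: members go to different blocks, giving {F,U} and {C}.
No further refinement is possible. Final partition (6 blocks): {D,L,M,W} | {F,U} | {I,J} | {E,H} | {R} | {C}.

6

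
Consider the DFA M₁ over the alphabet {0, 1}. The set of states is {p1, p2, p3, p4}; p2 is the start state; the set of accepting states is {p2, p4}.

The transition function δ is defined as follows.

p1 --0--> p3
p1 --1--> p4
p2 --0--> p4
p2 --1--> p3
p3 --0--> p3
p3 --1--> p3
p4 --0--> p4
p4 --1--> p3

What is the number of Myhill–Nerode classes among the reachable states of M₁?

States {p1} cannot be reached from the start state, so discard them.
Start with accepting vs non-accepting: {p2,p4} | {p3}.
The partition is now stable with 2 blocks: {p2,p4} | {p3}.

2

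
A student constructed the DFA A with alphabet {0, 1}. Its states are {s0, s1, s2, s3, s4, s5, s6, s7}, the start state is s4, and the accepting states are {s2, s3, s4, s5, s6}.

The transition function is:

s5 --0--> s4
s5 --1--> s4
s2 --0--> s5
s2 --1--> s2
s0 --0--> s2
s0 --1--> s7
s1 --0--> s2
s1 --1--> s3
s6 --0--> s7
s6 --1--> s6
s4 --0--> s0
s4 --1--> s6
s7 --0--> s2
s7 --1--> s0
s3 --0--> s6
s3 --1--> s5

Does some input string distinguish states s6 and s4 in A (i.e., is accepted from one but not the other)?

First remove the unreachable states {s1,s3}; 6 states remain.
Start with accepting vs non-accepting: {s2,s4,s5,s6} | {s0,s7}.
Refine {s2,s4,s5,s6} on symbol 0: members go to different blocks, giving {s2,s5} and {s4,s6}.
On input 0, block {s2,s5} splits into {s2} and {s5}.
No further refinement is possible. Final partition (4 blocks): {s2} | {s0,s7} | {s4,s6} | {s5}.
s6 and s4 lie in the same block of the stable partition, so they are equivalent — no string distinguishes them.

No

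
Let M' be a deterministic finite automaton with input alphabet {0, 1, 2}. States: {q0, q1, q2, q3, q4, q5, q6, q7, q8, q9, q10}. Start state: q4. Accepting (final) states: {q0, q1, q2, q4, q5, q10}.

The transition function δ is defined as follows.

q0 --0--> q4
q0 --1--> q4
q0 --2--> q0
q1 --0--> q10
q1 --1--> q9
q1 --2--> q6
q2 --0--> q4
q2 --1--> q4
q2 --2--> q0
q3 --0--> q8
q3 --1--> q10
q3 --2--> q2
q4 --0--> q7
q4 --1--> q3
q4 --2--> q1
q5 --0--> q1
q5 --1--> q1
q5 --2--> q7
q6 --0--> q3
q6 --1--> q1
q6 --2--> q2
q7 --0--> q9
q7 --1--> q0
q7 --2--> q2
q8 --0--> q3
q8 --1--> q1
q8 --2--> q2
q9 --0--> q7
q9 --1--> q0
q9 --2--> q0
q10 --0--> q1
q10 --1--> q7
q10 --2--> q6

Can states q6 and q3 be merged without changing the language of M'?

Reachable states from the start: {q0,q1,q2,q3,q4,q6,q7,q8,q9,q10}. Unreachable: {q5} — drop them.
Start with accepting vs non-accepting: {q0,q1,q2,q4,q10} | {q3,q6,q7,q8,q9}.
On input 0, block {q0,q1,q2,q4,q10} splits into {q0,q1,q2,q10} and {q4}.
Refine {q0,q1,q2,q10} on symbol 0: members go to different blocks, giving {q0,q2} and {q1,q10}.
Refine {q3,q6,q7,q8,q9} on symbol 1: members go to different blocks, giving {q3,q6,q8} and {q7,q9}.
No further refinement is possible. Final partition (5 blocks): {q0,q2} | {q3,q6,q8} | {q4} | {q1,q10} | {q7,q9}.
q6 and q3 lie in the same block of the stable partition, so they are equivalent — no string distinguishes them.

Yes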